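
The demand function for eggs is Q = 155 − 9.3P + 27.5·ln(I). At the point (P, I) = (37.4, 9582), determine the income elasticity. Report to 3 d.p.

At P = 37.4, I = 9582: Q = 59.290.
Holding P constant, ∂Q/∂I = 27.5/I = 0.00286996.
η_I = (∂Q/∂I)·(I/Q) = 0.00286996 × (9582/59.290) = 0.464.

0.464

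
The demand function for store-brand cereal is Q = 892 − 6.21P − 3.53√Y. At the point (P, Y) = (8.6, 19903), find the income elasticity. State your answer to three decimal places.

At P = 8.6, Y = 19903: Q = 340.589.
Holding P constant, ∂Q/∂Y = -3.53/(2√Y) = -0.0125108.
η_Y = (∂Q/∂Y)·(Y/Q) = -0.0125108 × (19903/340.589) = -0.731.

-0.731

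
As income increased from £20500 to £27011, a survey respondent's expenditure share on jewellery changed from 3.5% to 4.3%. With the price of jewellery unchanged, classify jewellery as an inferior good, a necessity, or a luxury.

The budget share rises as income rises, so η > 1.

luxury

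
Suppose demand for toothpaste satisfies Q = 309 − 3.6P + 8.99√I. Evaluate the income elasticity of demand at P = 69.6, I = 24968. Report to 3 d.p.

0.480

At P = 69.6, I = 24968: Q = 1478.974.
Holding P constant, ∂Q/∂I = 8.99/(2√I) = 0.0284471.
η_I = (∂Q/∂I)·(I/Q) = 0.0284471 × (24968/1478.974) = 0.480.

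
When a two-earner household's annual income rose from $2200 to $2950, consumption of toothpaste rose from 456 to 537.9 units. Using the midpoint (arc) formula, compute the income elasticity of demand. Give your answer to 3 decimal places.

ΔQ = 537.9 − 456 = 81.9; midpoint Q̄ = (456 + 537.9)/2 = 496.95.
ΔI = 2950 − 2200 = 750; midpoint Ī = (2200 + 2950)/2 = 2575.
η = (ΔQ/Q̄) ÷ (ΔI/Ī) = (81.9/496.95) ÷ (750/2575) = 0.566.

0.566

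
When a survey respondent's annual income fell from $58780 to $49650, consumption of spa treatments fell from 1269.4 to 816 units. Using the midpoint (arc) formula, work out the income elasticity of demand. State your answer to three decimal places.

ΔQ = 816 − 1269.4 = -453.4; midpoint Q̄ = (1269.4 + 816)/2 = 1042.7.
ΔI = 49650 − 58780 = -9130; midpoint Ī = (58780 + 49650)/2 = 54215.
η = (ΔQ/Q̄) ÷ (ΔI/Ī) = (-453.4/1042.7) ÷ (-9130/54215) = 2.582.

2.582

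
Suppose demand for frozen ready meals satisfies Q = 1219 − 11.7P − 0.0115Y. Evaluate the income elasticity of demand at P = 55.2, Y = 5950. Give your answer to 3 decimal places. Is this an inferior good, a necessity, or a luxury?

-0.136 (inferior good)

At P = 55.2, Y = 5950: Q = 504.735.
Holding P constant, ∂Q/∂Y = −0.0115.
η_Y = (∂Q/∂Y)·(Y/Q) = -0.0115 × (5950/504.735) = -0.136.
Since η < 0, this is an inferior good.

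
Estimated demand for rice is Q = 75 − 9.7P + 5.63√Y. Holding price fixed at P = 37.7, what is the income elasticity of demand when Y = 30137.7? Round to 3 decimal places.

At P = 37.7, Y = 30137.7: Q = 686.690.
Holding P constant, ∂Q/∂Y = 5.63/(2√Y) = 0.0162152.
η_Y = (∂Q/∂Y)·(Y/Q) = 0.0162152 × (30137.7/686.690) = 0.712.

0.712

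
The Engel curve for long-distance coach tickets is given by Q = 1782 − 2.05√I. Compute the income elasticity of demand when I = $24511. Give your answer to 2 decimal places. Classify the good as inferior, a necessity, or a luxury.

At I = 24511: Q = 1461.052.
dQ/dI = -2.05/(2√I) = -0.00654702 at this income.
η = (dQ/dI)·(I/Q) = -0.00654702 × (24511/1461.052) = -0.11.
Since η < 0, the good is an inferior good.

-0.11 (inferior good)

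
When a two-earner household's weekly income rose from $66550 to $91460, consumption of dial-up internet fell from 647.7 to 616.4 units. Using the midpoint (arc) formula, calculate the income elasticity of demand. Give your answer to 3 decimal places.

-0.157

ΔQ = 616.4 − 647.7 = -31.3; midpoint Q̄ = (647.7 + 616.4)/2 = 632.05.
ΔI = 91460 − 66550 = 24910; midpoint Ī = (66550 + 91460)/2 = 79005.
η = (ΔQ/Q̄) ÷ (ΔI/Ī) = (-31.3/632.05) ÷ (24910/79005) = -0.157.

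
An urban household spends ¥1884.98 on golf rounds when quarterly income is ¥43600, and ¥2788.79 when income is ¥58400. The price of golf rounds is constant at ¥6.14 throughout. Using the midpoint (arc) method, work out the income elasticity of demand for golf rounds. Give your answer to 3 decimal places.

With a constant price, Q₁ = 1884.98/6.14 = 307.000 and Q₂ = 2788.79/6.14 = 454.200 (equivalently, work directly with expenditure since P cancels).
Midpoint %ΔQ = (2788.79 − 1884.98)/2336.89 = 0.38676; midpoint %ΔI = (58400 − 43600)/51000 = 0.29020.
η = 0.38676 / 0.29020 = 1.333.

1.333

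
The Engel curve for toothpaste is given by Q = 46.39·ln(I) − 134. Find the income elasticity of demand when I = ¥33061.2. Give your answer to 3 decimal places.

At I = 33061.2: Q = 348.740.
dQ/dI = 46.39/I = 0.00140316 at this income.
η = (dQ/dI)·(I/Q) = 0.00140316 × (33061.2/348.740) = 0.133.

0.133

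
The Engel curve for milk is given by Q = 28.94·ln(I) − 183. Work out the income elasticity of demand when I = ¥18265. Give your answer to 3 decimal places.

0.287

At I = 18265: Q = 100.981.
dQ/dI = 28.94/I = 0.00158445 at this income.
η = (dQ/dI)·(I/Q) = 0.00158445 × (18265/100.981) = 0.287.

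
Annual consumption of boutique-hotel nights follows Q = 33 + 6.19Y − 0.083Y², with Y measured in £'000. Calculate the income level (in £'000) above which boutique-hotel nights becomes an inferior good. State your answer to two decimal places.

37.29

dQ/dY = 6.19 − 0.166Y.
The good is inferior where dQ/dY < 0. Setting dQ/dY = 0 gives Y = 6.19 / 0.166 = 37.29.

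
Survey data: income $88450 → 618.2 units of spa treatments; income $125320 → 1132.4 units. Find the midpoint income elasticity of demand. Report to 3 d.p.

ΔQ = 1132.4 − 618.2 = 514.2; midpoint Q̄ = (618.2 + 1132.4)/2 = 875.3.
ΔI = 125320 − 88450 = 36870; midpoint Ī = (88450 + 125320)/2 = 106885.
η = (ΔQ/Q̄) ÷ (ΔI/Ī) = (514.2/875.3) ÷ (36870/106885) = 1.703.

1.703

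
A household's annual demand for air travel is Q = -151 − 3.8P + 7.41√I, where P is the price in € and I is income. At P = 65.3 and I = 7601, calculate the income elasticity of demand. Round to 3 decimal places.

1.308

At P = 65.3, I = 7601: Q = 246.891.
Holding P constant, ∂Q/∂I = 7.41/(2√I) = 0.0424965.
η_I = (∂Q/∂I)·(I/Q) = 0.0424965 × (7601/246.891) = 1.308.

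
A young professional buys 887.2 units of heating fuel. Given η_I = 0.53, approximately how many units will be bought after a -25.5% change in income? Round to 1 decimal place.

%ΔQ ≈ η × %ΔI = 0.53 × (-25.5%) = -13.515%.
New Q ≈ 887.2 × (1 − 0.13515) = 767.3.

767.3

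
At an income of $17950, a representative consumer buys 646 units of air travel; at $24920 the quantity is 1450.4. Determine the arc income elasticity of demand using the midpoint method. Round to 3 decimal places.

ΔQ = 1450.4 − 646 = 804.4; midpoint Q̄ = (646 + 1450.4)/2 = 1048.2.
ΔI = 24920 − 17950 = 6970; midpoint Ī = (17950 + 24920)/2 = 21435.
η = (ΔQ/Q̄) ÷ (ΔI/Ī) = (804.4/1048.2) ÷ (6970/21435) = 2.360.

2.360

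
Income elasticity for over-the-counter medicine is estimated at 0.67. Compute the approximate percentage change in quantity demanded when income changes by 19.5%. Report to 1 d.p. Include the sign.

13.1%

%ΔQ ≈ η × %ΔI = 0.67 × 19.5% = 13.1%.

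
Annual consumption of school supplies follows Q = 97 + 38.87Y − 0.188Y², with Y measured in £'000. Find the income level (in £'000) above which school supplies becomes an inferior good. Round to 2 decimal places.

103.38

dQ/dY = 38.87 − 0.376Y.
The good is inferior where dQ/dY < 0. Setting dQ/dY = 0 gives Y = 38.87 / 0.376 = 103.38.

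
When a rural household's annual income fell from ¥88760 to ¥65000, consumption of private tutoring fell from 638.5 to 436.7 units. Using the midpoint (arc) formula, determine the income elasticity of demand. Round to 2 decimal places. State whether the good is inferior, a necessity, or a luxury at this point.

ΔQ = 436.7 − 638.5 = -201.8; midpoint Q̄ = (638.5 + 436.7)/2 = 537.6.
ΔI = 65000 − 88760 = -23760; midpoint Ī = (88760 + 65000)/2 = 76880.
η = (ΔQ/Q̄) ÷ (ΔI/Ī) = (-201.8/537.6) ÷ (-23760/76880) = 1.21.
η > 1 ⇒ luxury.

1.21 (luxury)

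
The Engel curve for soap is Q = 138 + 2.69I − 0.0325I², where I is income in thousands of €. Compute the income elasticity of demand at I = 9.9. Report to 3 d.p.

At I = 9.9: Q = 161.4457.
dQ/dI = 2.69 − 0.065I = 2.04650.
η = (dQ/dI)·(I/Q) = 2.04650 × (9.9/161.4457) = 0.125.

0.125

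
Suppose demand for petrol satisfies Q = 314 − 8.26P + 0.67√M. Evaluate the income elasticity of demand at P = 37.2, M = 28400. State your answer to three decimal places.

At P = 37.2, M = 28400: Q = 119.638.
Holding P constant, ∂Q/∂M = 0.67/(2√M) = 0.00198786.
η_M = (∂Q/∂M)·(M/Q) = 0.00198786 × (28400/119.638) = 0.472.

0.472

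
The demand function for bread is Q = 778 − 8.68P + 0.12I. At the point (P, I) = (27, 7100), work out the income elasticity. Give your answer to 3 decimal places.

At P = 27, I = 7100: Q = 1395.640.
Holding P constant, ∂Q/∂I = 0.12.
η_I = (∂Q/∂I)·(I/Q) = 0.12 × (7100/1395.640) = 0.610.

0.610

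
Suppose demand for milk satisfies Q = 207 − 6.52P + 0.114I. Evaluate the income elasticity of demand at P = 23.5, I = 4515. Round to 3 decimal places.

0.905

At P = 23.5, I = 4515: Q = 568.490.
Holding P constant, ∂Q/∂I = 0.114.
η_I = (∂Q/∂I)·(I/Q) = 0.114 × (4515/568.490) = 0.905.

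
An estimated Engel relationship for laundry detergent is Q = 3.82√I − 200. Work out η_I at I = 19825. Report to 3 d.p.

At I = 19825: Q = 337.861.
dQ/dI = 3.82/(2√I) = 0.0135652 at this income.
η = (dQ/dI)·(I/Q) = 0.0135652 × (19825/337.861) = 0.796.

0.796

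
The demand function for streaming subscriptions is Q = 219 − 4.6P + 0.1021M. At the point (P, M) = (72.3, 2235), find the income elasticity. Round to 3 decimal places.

At P = 72.3, M = 2235: Q = 114.614.
Holding P constant, ∂Q/∂M = 0.1021.
η_M = (∂Q/∂M)·(M/Q) = 0.1021 × (2235/114.614) = 1.991.

1.991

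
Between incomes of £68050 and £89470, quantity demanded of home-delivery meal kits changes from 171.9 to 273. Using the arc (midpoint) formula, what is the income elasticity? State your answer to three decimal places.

ΔQ = 273 − 171.9 = 101.1; midpoint Q̄ = (171.9 + 273)/2 = 222.45.
ΔI = 89470 − 68050 = 21420; midpoint Ī = (68050 + 89470)/2 = 78760.
η = (ΔQ/Q̄) ÷ (ΔI/Ī) = (101.1/222.45) ÷ (21420/78760) = 1.671.

1.671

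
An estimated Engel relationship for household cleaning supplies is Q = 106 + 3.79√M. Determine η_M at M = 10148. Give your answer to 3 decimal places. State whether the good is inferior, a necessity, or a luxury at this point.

At M = 10148: Q = 487.794.
dQ/dM = 3.79/(2√M) = 0.0188113 at this income.
η = (dQ/dM)·(M/Q) = 0.0188113 × (10148/487.794) = 0.391.
Since 0 < η < 1, the good is a necessity.

0.391 (necessity)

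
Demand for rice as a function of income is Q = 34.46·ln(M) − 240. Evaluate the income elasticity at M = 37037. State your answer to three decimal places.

At M = 37037: Q = 122.508.
dQ/dM = 34.46/M = 0.000930421 at this income.
η = (dQ/dM)·(M/Q) = 0.000930421 × (37037/122.508) = 0.281.

0.281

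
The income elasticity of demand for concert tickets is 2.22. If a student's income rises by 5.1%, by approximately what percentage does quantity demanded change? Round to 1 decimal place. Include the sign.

%ΔQ ≈ η × %ΔI = 2.22 × 5.1% = 11.3%.

11.3%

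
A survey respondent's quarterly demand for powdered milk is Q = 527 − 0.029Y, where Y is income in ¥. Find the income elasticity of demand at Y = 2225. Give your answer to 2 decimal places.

-0.14

At Y = 2225: Q = 462.475.
dQ/dY = −0.029.
η = (dQ/dY)·(Y/Q) = -0.029 × (2225/462.475) = -0.14.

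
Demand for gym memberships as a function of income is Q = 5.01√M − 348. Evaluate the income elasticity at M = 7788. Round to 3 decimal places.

At M = 7788: Q = 94.131.
dQ/dM = 5.01/(2√M) = 0.0283854 at this income.
η = (dQ/dM)·(M/Q) = 0.0283854 × (7788/94.131) = 2.348.

2.348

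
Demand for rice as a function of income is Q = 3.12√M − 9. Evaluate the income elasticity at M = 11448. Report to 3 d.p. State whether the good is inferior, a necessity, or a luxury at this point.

At M = 11448: Q = 324.825.
dQ/dM = 3.12/(2√M) = 0.0145801 at this income.
η = (dQ/dM)·(M/Q) = 0.0145801 × (11448/324.825) = 0.514.
Since 0 < η < 1, the good is a necessity.

0.514 (necessity)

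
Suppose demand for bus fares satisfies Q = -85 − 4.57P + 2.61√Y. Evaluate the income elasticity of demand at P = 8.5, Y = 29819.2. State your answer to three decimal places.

At P = 8.5, Y = 29819.2: Q = 326.856.
Holding P constant, ∂Q/∂Y = 2.61/(2√Y) = 0.00755723.
η_Y = (∂Q/∂Y)·(Y/Q) = 0.00755723 × (29819.2/326.856) = 0.689.

0.689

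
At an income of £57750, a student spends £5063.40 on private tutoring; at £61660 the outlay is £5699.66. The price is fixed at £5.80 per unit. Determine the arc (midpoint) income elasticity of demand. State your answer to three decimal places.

1.805

With a constant price, Q₁ = 5063.40/5.80 = 873.000 and Q₂ = 5699.66/5.80 = 982.700 (equivalently, work directly with expenditure since P cancels).
Midpoint %ΔQ = (5699.66 − 5063.40)/5381.53 = 0.11823; midpoint %ΔI = (61660 − 57750)/59705 = 0.06549.
η = 0.11823 / 0.06549 = 1.805.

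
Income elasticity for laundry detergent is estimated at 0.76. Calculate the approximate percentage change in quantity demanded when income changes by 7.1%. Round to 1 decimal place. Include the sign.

%ΔQ ≈ η × %ΔI = 0.76 × 7.1% = 5.4%.

5.4%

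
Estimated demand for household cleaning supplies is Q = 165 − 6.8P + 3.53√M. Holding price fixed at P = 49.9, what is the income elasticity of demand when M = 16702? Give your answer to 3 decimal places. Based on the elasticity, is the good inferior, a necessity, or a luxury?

At P = 49.9, M = 16702: Q = 281.884.
Holding P constant, ∂Q/∂M = 3.53/(2√M) = 0.0136572.
η_M = (∂Q/∂M)·(M/Q) = 0.0136572 × (16702/281.884) = 0.809.
Since 0 < η < 1, this is a necessity.

0.809 (necessity)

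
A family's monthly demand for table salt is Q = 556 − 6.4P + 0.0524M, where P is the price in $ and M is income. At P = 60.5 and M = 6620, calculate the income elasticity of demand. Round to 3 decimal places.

At P = 60.5, M = 6620: Q = 515.688.
Holding P constant, ∂Q/∂M = 0.0524.
η_M = (∂Q/∂M)·(M/Q) = 0.0524 × (6620/515.688) = 0.673.

0.673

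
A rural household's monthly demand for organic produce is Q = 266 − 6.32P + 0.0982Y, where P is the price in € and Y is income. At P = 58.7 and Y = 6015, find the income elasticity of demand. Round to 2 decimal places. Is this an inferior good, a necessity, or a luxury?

At P = 58.7, Y = 6015: Q = 485.689.
Holding P constant, ∂Q/∂Y = 0.0982.
η_Y = (∂Q/∂Y)·(Y/Q) = 0.0982 × (6015/485.689) = 1.22.
Since η > 1, this is a luxury.

1.22 (luxury)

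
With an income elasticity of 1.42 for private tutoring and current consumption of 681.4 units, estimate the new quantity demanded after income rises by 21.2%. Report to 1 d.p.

%ΔQ ≈ η × %ΔI = 1.42 × 21.2% = 30.104%.
New Q ≈ 681.4 × (1 + 0.30104) = 886.5.

886.5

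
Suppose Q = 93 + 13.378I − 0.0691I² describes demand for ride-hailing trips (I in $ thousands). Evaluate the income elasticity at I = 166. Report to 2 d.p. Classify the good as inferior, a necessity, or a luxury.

-3.88 (inferior good)

At I = 166: Q = 409.6284.
dQ/dI = 13.378 − 0.1382I = -9.56320.
η = (dQ/dI)·(I/Q) = -9.56320 × (166/409.6284) = -3.88.
η < 0 ⇒ inferior good.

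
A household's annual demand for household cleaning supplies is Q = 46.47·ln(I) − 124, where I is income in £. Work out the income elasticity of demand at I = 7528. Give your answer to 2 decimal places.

0.16

At I = 7528: Q = 290.809.
dQ/dI = 46.47/I = 0.00617295 at this income.
η = (dQ/dI)·(I/Q) = 0.00617295 × (7528/290.809) = 0.16.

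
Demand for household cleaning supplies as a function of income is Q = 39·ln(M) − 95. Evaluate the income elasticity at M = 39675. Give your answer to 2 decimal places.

0.12

At M = 39675: Q = 317.951.
dQ/dM = 39/M = 0.000982987 at this income.
η = (dQ/dM)·(M/Q) = 0.000982987 × (39675/317.951) = 0.12.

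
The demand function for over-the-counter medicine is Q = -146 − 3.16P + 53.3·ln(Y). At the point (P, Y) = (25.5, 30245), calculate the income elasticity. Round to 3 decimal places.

At P = 25.5, Y = 30245: Q = 323.321.
Holding P constant, ∂Q/∂Y = 53.3/Y = 0.00176227.
η_Y = (∂Q/∂Y)·(Y/Q) = 0.00176227 × (30245/323.321) = 0.165.

0.165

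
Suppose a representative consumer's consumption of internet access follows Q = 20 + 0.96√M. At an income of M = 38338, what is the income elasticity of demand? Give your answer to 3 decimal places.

0.452

At M = 38338: Q = 207.969.
dQ/dM = 0.96/(2√M) = 0.00245147 at this income.
η = (dQ/dM)·(M/Q) = 0.00245147 × (38338/207.969) = 0.452.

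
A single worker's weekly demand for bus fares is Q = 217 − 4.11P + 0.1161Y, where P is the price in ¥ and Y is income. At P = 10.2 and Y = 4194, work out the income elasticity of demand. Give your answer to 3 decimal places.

0.736

At P = 10.2, Y = 4194: Q = 662.001.
Holding P constant, ∂Q/∂Y = 0.1161.
η_Y = (∂Q/∂Y)·(Y/Q) = 0.1161 × (4194/662.001) = 0.736.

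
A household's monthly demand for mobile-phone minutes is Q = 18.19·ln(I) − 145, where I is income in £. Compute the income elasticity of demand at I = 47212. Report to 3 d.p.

At I = 47212: Q = 50.768.
dQ/dI = 18.19/I = 0.000385283 at this income.
η = (dQ/dI)·(I/Q) = 0.000385283 × (47212/50.768) = 0.358.

0.358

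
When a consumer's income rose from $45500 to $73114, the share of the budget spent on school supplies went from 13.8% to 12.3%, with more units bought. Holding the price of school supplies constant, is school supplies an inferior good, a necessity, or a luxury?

necessity

Quantity rises but the budget share falls as income rises, so 0 < η < 1.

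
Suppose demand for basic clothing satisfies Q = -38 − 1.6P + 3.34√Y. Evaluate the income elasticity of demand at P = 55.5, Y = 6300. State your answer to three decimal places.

0.958

At P = 55.5, Y = 6300: Q = 138.304.
Holding P constant, ∂Q/∂Y = 3.34/(2√Y) = 0.02104.
η_Y = (∂Q/∂Y)·(Y/Q) = 0.02104 × (6300/138.304) = 0.958.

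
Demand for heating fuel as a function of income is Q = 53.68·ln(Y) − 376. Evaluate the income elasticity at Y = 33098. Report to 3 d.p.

0.294

At Y = 33098: Q = 182.660.
dQ/dY = 53.68/Y = 0.00162185 at this income.
η = (dQ/dY)·(Y/Q) = 0.00162185 × (33098/182.660) = 0.294.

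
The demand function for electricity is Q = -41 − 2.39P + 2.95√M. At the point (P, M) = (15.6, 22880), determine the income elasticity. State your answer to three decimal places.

At P = 15.6, M = 22880: Q = 367.937.
Holding P constant, ∂Q/∂M = 2.95/(2√M) = 0.00975133.
η_M = (∂Q/∂M)·(M/Q) = 0.00975133 × (22880/367.937) = 0.606.

0.606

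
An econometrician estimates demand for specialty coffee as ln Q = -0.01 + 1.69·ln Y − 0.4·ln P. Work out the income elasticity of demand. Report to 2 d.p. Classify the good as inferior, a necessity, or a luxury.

1.69 (luxury)

In a log-linear demand, the coefficient on ln Y is the income elasticity.
So η = 1.69.
η > 1 ⇒ luxury.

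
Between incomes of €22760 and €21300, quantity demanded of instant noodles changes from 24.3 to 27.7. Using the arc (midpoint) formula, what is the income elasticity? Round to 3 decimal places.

-1.973

ΔQ = 27.7 − 24.3 = 3.4; midpoint Q̄ = (24.3 + 27.7)/2 = 26.
ΔI = 21300 − 22760 = -1460; midpoint Ī = (22760 + 21300)/2 = 22030.
η = (ΔQ/Q̄) ÷ (ΔI/Ī) = (3.4/26) ÷ (-1460/22030) = -1.973.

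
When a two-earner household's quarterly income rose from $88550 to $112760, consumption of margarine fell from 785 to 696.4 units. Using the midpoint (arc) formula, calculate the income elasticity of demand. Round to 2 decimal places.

-0.50

ΔQ = 696.4 − 785 = -88.6; midpoint Q̄ = (785 + 696.4)/2 = 740.7.
ΔI = 112760 − 88550 = 24210; midpoint Ī = (88550 + 112760)/2 = 100655.
η = (ΔQ/Q̄) ÷ (ΔI/Ī) = (-88.6/740.7) ÷ (24210/100655) = -0.50.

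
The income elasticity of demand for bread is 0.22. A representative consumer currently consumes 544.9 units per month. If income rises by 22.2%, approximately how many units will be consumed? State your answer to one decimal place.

571.5

%ΔQ ≈ η × %ΔI = 0.22 × 22.2% = 4.884%.
New Q ≈ 544.9 × (1 + 0.04884) = 571.5.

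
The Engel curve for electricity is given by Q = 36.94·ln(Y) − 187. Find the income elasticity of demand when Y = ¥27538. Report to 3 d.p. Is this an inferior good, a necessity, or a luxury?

At Y = 27538: Q = 190.650.
dQ/dY = 36.94/Y = 0.00134142 at this income.
η = (dQ/dY)·(Y/Q) = 0.00134142 × (27538/190.650) = 0.194.
Since 0 < η < 1, the good is a necessity.

0.194 (necessity)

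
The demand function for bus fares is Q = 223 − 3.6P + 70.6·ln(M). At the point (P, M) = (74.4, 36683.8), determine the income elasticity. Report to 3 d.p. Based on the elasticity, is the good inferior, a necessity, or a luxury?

0.101 (necessity)

At P = 74.4, M = 36683.8: Q = 697.172.
Holding P constant, ∂Q/∂M = 70.6/M = 0.00192456.
η_M = (∂Q/∂M)·(M/Q) = 0.00192456 × (36683.8/697.172) = 0.101.
Since 0 < η < 1, this is a necessity.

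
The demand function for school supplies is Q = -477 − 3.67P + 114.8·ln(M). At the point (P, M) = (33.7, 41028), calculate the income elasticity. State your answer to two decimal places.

At P = 33.7, M = 41028: Q = 618.728.
Holding P constant, ∂Q/∂M = 114.8/M = 0.00279809.
η_M = (∂Q/∂M)·(M/Q) = 0.00279809 × (41028/618.728) = 0.19.

0.19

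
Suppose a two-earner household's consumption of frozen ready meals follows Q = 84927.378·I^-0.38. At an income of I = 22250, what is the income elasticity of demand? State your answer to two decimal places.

For Q = A·I^β the income elasticity is constant and equal to β.
Here β = -0.38, so η = -0.38.

-0.38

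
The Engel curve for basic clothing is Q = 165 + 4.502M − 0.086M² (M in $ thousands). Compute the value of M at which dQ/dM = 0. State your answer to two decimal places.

dQ/dM = 4.502 − 0.172M.
The good is inferior where dQ/dM < 0. Setting dQ/dM = 0 gives M = 4.502 / 0.172 = 26.17.

26.17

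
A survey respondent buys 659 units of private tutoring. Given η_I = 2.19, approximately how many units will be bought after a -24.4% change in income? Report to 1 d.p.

306.9

%ΔQ ≈ η × %ΔI = 2.19 × (-24.4%) = -53.436%.
New Q ≈ 659 × (1 − 0.53436) = 306.9.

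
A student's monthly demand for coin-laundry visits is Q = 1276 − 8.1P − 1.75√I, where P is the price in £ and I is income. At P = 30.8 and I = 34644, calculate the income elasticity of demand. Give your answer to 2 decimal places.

-0.23

At P = 30.8, I = 34644: Q = 700.794.
Holding P constant, ∂Q/∂I = -1.75/(2√I) = -0.00470104.
η_I = (∂Q/∂I)·(I/Q) = -0.00470104 × (34644/700.794) = -0.23.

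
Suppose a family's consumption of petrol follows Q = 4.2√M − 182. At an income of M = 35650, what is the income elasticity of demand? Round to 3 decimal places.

At M = 35650: Q = 611.011.
dQ/dM = 4.2/(2√M) = 0.0111222 at this income.
η = (dQ/dM)·(M/Q) = 0.0111222 × (35650/611.011) = 0.649.

0.649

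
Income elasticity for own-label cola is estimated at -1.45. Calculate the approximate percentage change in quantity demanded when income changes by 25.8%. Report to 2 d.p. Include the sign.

-37.41%

%ΔQ ≈ η × %ΔI = -1.45 × 25.8% = -37.41%.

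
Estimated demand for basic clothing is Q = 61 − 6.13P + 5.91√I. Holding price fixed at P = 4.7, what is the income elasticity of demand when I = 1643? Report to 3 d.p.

0.441

At P = 4.7, I = 1643: Q = 271.745.
Holding P constant, ∂Q/∂I = 5.91/(2√I) = 0.0729019.
η_I = (∂Q/∂I)·(I/Q) = 0.0729019 × (1643/271.745) = 0.441.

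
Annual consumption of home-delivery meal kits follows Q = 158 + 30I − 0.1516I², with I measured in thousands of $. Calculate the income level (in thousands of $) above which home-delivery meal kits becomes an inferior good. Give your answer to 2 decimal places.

98.94

dQ/dI = 30 − 0.3032I.
The good is inferior where dQ/dI < 0. Setting dQ/dI = 0 gives I = 30 / 0.3032 = 98.94.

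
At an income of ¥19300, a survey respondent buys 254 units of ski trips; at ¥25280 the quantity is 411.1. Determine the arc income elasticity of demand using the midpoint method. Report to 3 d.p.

1.761

ΔQ = 411.1 − 254 = 157.1; midpoint Q̄ = (254 + 411.1)/2 = 332.55.
ΔI = 25280 − 19300 = 5980; midpoint Ī = (19300 + 25280)/2 = 22290.
η = (ΔQ/Q̄) ÷ (ΔI/Ī) = (157.1/332.55) ÷ (5980/22290) = 1.761.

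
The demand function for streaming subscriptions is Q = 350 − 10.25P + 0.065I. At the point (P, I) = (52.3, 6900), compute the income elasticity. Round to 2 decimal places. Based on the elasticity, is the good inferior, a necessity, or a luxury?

At P = 52.3, I = 6900: Q = 262.425.
Holding P constant, ∂Q/∂I = 0.065.
η_I = (∂Q/∂I)·(I/Q) = 0.065 × (6900/262.425) = 1.71.
Since η > 1, this is a luxury.

1.71 (luxury)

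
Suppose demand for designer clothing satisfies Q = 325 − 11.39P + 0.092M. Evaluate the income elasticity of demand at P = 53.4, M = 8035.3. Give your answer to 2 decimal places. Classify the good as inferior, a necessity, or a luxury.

At P = 53.4, M = 8035.3: Q = 456.022.
Holding P constant, ∂Q/∂M = 0.092.
η_M = (∂Q/∂M)·(M/Q) = 0.092 × (8035.3/456.022) = 1.62.
Since η > 1, this is a luxury.

1.62 (luxury)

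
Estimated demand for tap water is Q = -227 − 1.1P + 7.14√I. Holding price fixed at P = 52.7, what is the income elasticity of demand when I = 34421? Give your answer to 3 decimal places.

0.637

At P = 52.7, I = 34421: Q = 1039.707.
Holding P constant, ∂Q/∂I = 7.14/(2√I) = 0.0192423.
η_I = (∂Q/∂I)·(I/Q) = 0.0192423 × (34421/1039.707) = 0.637.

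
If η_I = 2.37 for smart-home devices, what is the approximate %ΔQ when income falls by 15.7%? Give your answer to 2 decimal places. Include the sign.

-37.21%

%ΔQ ≈ η × %ΔI = 2.37 × (-15.7%) = -37.21%.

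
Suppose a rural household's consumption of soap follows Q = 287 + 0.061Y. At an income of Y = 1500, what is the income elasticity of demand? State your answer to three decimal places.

0.242

At Y = 1500: Q = 378.500.
dQ/dY = 0.061.
η = (dQ/dY)·(Y/Q) = 0.061 × (1500/378.500) = 0.242.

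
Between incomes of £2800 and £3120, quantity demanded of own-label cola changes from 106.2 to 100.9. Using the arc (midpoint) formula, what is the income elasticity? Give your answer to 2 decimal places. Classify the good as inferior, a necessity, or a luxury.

ΔQ = 100.9 − 106.2 = -5.3; midpoint Q̄ = (106.2 + 100.9)/2 = 103.55.
ΔI = 3120 − 2800 = 320; midpoint Ī = (2800 + 3120)/2 = 2960.
η = (ΔQ/Q̄) ÷ (ΔI/Ī) = (-5.3/103.55) ÷ (320/2960) = -0.47.
η < 0 ⇒ inferior good.

-0.47 (inferior good)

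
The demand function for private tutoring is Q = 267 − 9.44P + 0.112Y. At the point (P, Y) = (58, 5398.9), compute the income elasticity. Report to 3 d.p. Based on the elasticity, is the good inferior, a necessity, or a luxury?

At P = 58, Y = 5398.9: Q = 324.157.
Holding P constant, ∂Q/∂Y = 0.112.
η_Y = (∂Q/∂Y)·(Y/Q) = 0.112 × (5398.9/324.157) = 1.865.
Since η > 1, this is a luxury.

1.865 (luxury)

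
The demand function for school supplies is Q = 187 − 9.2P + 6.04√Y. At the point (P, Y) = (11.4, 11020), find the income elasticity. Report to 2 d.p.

At P = 11.4, Y = 11020: Q = 716.176.
Holding P constant, ∂Q/∂Y = 6.04/(2√Y) = 0.0287684.
η_Y = (∂Q/∂Y)·(Y/Q) = 0.0287684 × (11020/716.176) = 0.44.

0.44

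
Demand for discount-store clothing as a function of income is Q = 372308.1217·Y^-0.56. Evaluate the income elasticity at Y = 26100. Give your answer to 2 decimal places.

For Q = A·Y^β the income elasticity is constant and equal to β.
Here β = -0.56, so η = -0.56.

-0.56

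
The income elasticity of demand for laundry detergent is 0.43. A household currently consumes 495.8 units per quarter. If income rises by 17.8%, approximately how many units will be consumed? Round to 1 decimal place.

%ΔQ ≈ η × %ΔI = 0.43 × 17.8% = 7.654%.
New Q ≈ 495.8 × (1 + 0.07654) = 533.7.

533.7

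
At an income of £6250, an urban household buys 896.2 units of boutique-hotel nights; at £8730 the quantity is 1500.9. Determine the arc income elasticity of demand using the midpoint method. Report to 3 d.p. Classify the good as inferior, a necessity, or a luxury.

1.524 (luxury)

ΔQ = 1500.9 − 896.2 = 604.7; midpoint Q̄ = (896.2 + 1500.9)/2 = 1198.55.
ΔI = 8730 − 6250 = 2480; midpoint Ī = (6250 + 8730)/2 = 7490.
η = (ΔQ/Q̄) ÷ (ΔI/Ī) = (604.7/1198.55) ÷ (2480/7490) = 1.524.
η > 1 ⇒ luxury.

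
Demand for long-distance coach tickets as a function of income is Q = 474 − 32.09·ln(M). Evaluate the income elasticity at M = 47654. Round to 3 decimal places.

-0.250

At M = 47654: Q = 128.335.
dQ/dM = -32.09/M = -0.000673396 at this income.
η = (dQ/dM)·(M/Q) = -0.000673396 × (47654/128.335) = -0.250.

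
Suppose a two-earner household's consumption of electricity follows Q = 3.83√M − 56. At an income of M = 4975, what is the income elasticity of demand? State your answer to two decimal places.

0.63

At M = 4975: Q = 214.144.
dQ/dM = 3.83/(2√M) = 0.0271502 at this income.
η = (dQ/dM)·(M/Q) = 0.0271502 × (4975/214.144) = 0.63.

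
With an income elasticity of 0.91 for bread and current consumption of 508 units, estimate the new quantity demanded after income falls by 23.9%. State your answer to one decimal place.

%ΔQ ≈ η × %ΔI = 0.91 × (-23.9%) = -21.749%.
New Q ≈ 508 × (1 − 0.21749) = 397.5.

397.5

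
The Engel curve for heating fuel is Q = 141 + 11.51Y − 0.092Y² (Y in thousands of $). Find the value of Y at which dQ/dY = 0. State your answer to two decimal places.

dQ/dY = 11.51 − 0.184Y.
The good is inferior where dQ/dY < 0. Setting dQ/dY = 0 gives Y = 11.51 / 0.184 = 62.55.

62.55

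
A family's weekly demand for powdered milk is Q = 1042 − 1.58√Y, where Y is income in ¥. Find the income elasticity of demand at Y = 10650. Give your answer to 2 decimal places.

At Y = 10650: Q = 878.946.
dQ/dY = -1.58/(2√Y) = -0.00765513 at this income.
η = (dQ/dY)·(Y/Q) = -0.00765513 × (10650/878.946) = -0.09.

-0.09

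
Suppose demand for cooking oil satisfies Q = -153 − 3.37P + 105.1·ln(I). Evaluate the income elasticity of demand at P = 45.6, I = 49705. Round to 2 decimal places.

At P = 45.6, I = 49705: Q = 829.865.
Holding P constant, ∂Q/∂I = 105.1/I = 0.00211448.
η_I = (∂Q/∂I)·(I/Q) = 0.00211448 × (49705/829.865) = 0.13.

0.13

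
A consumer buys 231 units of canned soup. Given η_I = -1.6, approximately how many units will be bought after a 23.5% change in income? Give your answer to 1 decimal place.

%ΔQ ≈ η × %ΔI = -1.6 × 23.5% = -37.6%.
New Q ≈ 231 × (1 − 0.376) = 144.1.

144.1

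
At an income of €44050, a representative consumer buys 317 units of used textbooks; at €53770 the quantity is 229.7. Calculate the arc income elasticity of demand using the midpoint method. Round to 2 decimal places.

-1.61

ΔQ = 229.7 − 317 = -87.3; midpoint Q̄ = (317 + 229.7)/2 = 273.35.
ΔI = 53770 − 44050 = 9720; midpoint Ī = (44050 + 53770)/2 = 48910.
η = (ΔQ/Q̄) ÷ (ΔI/Ī) = (-87.3/273.35) ÷ (9720/48910) = -1.61.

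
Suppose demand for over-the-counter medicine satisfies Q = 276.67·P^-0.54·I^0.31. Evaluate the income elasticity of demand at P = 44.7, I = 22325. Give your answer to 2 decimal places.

For a multiplicative demand Q = A·P^α·I^β, the income elasticity is β everywhere.
Here β = 0.31, so η = 0.31.

0.31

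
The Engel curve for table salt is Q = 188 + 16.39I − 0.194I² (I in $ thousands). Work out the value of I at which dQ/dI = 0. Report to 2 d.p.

42.24

dQ/dI = 16.39 − 0.388I.
The good is inferior where dQ/dI < 0. Setting dQ/dI = 0 gives I = 16.39 / 0.388 = 42.24.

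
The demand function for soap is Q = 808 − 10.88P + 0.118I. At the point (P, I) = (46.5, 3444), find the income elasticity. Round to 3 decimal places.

At P = 46.5, I = 3444: Q = 708.472.
Holding P constant, ∂Q/∂I = 0.118.
η_I = (∂Q/∂I)·(I/Q) = 0.118 × (3444/708.472) = 0.574.

0.574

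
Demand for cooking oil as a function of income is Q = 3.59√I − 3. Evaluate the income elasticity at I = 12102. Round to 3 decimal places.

At I = 12102: Q = 391.933.
dQ/dI = 3.59/(2√I) = 0.0163168 at this income.
η = (dQ/dI)·(I/Q) = 0.0163168 × (12102/391.933) = 0.504.

0.504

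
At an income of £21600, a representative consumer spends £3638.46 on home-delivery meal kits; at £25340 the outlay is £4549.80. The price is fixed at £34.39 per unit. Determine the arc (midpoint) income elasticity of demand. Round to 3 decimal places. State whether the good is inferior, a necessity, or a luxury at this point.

With a constant price, Q₁ = 3638.46/34.39 = 105.800 and Q₂ = 4549.80/34.39 = 132.300 (equivalently, work directly with expenditure since P cancels).
Midpoint %ΔQ = (4549.80 − 3638.46)/4094.13 = 0.22260; midpoint %ΔI = (25340 − 21600)/23470 = 0.15935.
η = 0.22260 / 0.15935 = 1.397.
η > 1 ⇒ luxury.

1.397 (luxury)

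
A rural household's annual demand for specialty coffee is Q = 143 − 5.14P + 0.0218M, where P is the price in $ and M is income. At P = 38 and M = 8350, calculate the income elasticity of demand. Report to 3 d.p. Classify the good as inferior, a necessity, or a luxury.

1.403 (luxury)

At P = 38, M = 8350: Q = 129.710.
Holding P constant, ∂Q/∂M = 0.0218.
η_M = (∂Q/∂M)·(M/Q) = 0.0218 × (8350/129.710) = 1.403.
Since η > 1, this is a luxury.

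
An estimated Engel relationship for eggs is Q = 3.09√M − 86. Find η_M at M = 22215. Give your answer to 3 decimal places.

At M = 22215: Q = 374.555.
dQ/dM = 3.09/(2√M) = 0.0103659 at this income.
η = (dQ/dM)·(M/Q) = 0.0103659 × (22215/374.555) = 0.615.

0.615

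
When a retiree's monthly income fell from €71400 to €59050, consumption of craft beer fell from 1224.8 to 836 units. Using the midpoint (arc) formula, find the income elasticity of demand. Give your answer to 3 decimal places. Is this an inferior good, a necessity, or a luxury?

1.993 (luxury)

ΔQ = 836 − 1224.8 = -388.8; midpoint Q̄ = (1224.8 + 836)/2 = 1030.4.
ΔI = 59050 − 71400 = -12350; midpoint Ī = (71400 + 59050)/2 = 65225.
η = (ΔQ/Q̄) ÷ (ΔI/Ī) = (-388.8/1030.4) ÷ (-12350/65225) = 1.993.
η > 1 ⇒ luxury.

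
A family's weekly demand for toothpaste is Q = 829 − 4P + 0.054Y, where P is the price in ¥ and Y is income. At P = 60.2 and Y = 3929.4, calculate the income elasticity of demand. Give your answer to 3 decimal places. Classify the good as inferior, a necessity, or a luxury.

0.265 (necessity)

At P = 60.2, Y = 3929.4: Q = 800.388.
Holding P constant, ∂Q/∂Y = 0.054.
η_Y = (∂Q/∂Y)·(Y/Q) = 0.054 × (3929.4/800.388) = 0.265.
Since 0 < η < 1, this is a necessity.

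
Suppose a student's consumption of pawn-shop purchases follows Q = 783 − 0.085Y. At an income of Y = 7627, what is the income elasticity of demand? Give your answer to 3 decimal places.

At Y = 7627: Q = 134.705.
dQ/dY = −0.085.
η = (dQ/dY)·(Y/Q) = -0.085 × (7627/134.705) = -4.813.

-4.813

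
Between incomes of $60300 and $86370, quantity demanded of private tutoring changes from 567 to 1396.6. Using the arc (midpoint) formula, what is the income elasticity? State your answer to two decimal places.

ΔQ = 1396.6 − 567 = 829.6; midpoint Q̄ = (567 + 1396.6)/2 = 981.8.
ΔI = 86370 − 60300 = 26070; midpoint Ī = (60300 + 86370)/2 = 73335.
η = (ΔQ/Q̄) ÷ (ΔI/Ī) = (829.6/981.8) ÷ (26070/73335) = 2.38.

2.38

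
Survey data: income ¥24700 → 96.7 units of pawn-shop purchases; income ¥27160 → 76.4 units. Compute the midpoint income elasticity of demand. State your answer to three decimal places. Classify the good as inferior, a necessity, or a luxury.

-2.472 (inferior good)

ΔQ = 76.4 − 96.7 = -20.3; midpoint Q̄ = (96.7 + 76.4)/2 = 86.55.
ΔI = 27160 − 24700 = 2460; midpoint Ī = (24700 + 27160)/2 = 25930.
η = (ΔQ/Q̄) ÷ (ΔI/Ī) = (-20.3/86.55) ÷ (2460/25930) = -2.472.
η < 0 ⇒ inferior good.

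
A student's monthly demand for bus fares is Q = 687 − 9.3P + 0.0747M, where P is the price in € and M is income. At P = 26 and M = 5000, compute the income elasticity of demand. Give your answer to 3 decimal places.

0.456

At P = 26, M = 5000: Q = 818.700.
Holding P constant, ∂Q/∂M = 0.0747.
η_M = (∂Q/∂M)·(M/Q) = 0.0747 × (5000/818.700) = 0.456.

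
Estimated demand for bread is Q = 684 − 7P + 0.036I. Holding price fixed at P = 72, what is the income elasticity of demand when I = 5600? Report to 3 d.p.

0.528

At P = 72, I = 5600: Q = 381.600.
Holding P constant, ∂Q/∂I = 0.036.
η_I = (∂Q/∂I)·(I/Q) = 0.036 × (5600/381.600) = 0.528.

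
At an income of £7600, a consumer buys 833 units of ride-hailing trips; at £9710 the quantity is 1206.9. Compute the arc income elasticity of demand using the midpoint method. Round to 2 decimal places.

ΔQ = 1206.9 − 833 = 373.9; midpoint Q̄ = (833 + 1206.9)/2 = 1019.95.
ΔI = 9710 − 7600 = 2110; midpoint Ī = (7600 + 9710)/2 = 8655.
η = (ΔQ/Q̄) ÷ (ΔI/Ī) = (373.9/1019.95) ÷ (2110/8655) = 1.50.

1.50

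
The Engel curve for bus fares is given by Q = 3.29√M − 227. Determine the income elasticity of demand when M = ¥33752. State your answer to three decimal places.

0.801

At M = 33752: Q = 377.430.
dQ/dM = 3.29/(2√M) = 0.00895398 at this income.
η = (dQ/dM)·(M/Q) = 0.00895398 × (33752/377.430) = 0.801.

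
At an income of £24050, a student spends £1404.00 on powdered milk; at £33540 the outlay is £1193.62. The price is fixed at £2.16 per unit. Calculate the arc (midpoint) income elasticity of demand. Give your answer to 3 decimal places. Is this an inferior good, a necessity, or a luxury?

With a constant price, Q₁ = 1404.00/2.16 = 650.000 and Q₂ = 1193.62/2.16 = 552.602 (equivalently, work directly with expenditure since P cancels).
Midpoint %ΔQ = (1193.62 − 1404.00)/1298.81 = -0.16198; midpoint %ΔI = (33540 − 24050)/28795 = 0.32957.
η = -0.16198 / 0.32957 = -0.491.
η < 0 ⇒ inferior good.

-0.491 (inferior good)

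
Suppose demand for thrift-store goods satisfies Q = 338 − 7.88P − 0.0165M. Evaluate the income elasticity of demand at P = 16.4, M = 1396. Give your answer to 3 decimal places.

At P = 16.4, M = 1396: Q = 185.734.
Holding P constant, ∂Q/∂M = −0.0165.
η_M = (∂Q/∂M)·(M/Q) = -0.0165 × (1396/185.734) = -0.124.

-0.124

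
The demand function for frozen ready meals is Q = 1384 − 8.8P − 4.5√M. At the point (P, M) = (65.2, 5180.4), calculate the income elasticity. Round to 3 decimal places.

-0.333

At P = 65.2, M = 5180.4: Q = 486.353.
Holding P constant, ∂Q/∂M = -4.5/(2√M) = -0.0312609.
η_M = (∂Q/∂M)·(M/Q) = -0.0312609 × (5180.4/486.353) = -0.333.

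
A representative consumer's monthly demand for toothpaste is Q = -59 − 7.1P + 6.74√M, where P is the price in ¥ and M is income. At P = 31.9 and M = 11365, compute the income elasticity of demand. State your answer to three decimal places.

0.830

At P = 31.9, M = 11365: Q = 433.040.
Holding P constant, ∂Q/∂M = 6.74/(2√M) = 0.0316115.
η_M = (∂Q/∂M)·(M/Q) = 0.0316115 × (11365/433.040) = 0.830.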